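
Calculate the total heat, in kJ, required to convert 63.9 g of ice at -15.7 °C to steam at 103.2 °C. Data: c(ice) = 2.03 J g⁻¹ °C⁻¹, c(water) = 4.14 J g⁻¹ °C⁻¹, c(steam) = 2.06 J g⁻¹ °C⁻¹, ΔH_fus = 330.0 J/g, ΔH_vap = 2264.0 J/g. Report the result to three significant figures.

q1 (heat ice -15.7→0.0 °C): 63.9 × 2.03 × 15.7 = 2037 J
q2 (melt at 0 °C): 63.9 × 330.0 = 21087 J
q3 (heat water 0.0→100.0 °C): 63.9 × 4.14 × 100.0 = 26455 J
q4 (vaporize at 100 °C): 63.9 × 2264.0 = 144670 J
q5 (heat steam 100.0→103.2 °C): 63.9 × 2.06 × 3.2 = 421 J
Total: 2037 + 21087 + 26455 + 144670 + 421 = 194670 J = 195 kJ

q = 195 kJ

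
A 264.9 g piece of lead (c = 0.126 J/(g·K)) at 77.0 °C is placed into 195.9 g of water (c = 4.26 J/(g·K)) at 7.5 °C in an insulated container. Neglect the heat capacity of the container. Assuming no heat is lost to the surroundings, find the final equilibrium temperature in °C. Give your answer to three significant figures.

T_f = 10.2 °C

Heat lost by lead = heat gained by water.
(264.9)(0.126)(77.0 − T) = (195.9)(4.26)(T − 7.5)
33.3774 (77.0 − T) = 834.534 (T − 7.5)
2570.1 − 33.3774 T = 834.534 T − 6259.0
8829.1 = 867.9114 T
T = 10.17 °C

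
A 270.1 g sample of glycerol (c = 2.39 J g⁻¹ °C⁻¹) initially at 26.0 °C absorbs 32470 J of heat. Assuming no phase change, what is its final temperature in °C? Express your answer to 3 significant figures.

T_f = 76.3 °C

ΔT = q / (m c) = 32470 / (270.1 × 2.39) = 50.30 °C
T_f = 26.0 + 50.30 = 76.30 °C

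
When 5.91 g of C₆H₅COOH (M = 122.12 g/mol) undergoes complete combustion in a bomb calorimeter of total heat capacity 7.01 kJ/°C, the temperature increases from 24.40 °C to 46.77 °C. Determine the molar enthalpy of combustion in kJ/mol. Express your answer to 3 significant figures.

ΔH = -3240 kJ/mol

ΔT = 46.77 − 24.40 = 22.37 °C
q_cal = C_cal × ΔT = 7.01 × 22.37 = 156.8137 kJ
n = 5.91 / 122.12 = 0.04840 mol
q_rxn = −q_cal = -156.8137 kJ
ΔH = -156.8137 / 0.04840 = -3240 kJ/mol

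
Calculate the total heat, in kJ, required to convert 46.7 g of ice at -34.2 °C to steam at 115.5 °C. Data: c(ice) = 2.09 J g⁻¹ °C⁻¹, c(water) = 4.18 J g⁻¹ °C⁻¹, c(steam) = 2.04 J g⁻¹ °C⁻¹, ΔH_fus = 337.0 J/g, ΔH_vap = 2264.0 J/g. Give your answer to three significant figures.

q1 (heat ice -34.2→0.0 °C): 46.7 × 2.09 × 34.2 = 3338 J
q2 (melt at 0 °C): 46.7 × 337.0 = 15738 J
q3 (heat water 0.0→100.0 °C): 46.7 × 4.18 × 100.0 = 19521 J
q4 (vaporize at 100 °C): 46.7 × 2264.0 = 105729 J
q5 (heat steam 100.0→115.5 °C): 46.7 × 2.04 × 15.5 = 1477 J
Total: 3338 + 15738 + 19521 + 105729 + 1477 = 145803 J = 146 kJ

q = 146 kJ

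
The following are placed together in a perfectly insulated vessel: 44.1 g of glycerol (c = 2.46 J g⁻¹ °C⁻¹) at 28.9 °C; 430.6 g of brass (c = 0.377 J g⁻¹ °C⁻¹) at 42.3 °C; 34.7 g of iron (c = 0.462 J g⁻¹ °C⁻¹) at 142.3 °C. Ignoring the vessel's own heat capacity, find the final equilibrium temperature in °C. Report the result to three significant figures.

T_f = 42.8 °C

Σ mᵢcᵢ(T − Tᵢ) = 0  ⇒  T = Σ mᵢcᵢTᵢ / Σ mᵢcᵢ
Σ mᵢcᵢ = 44.1×2.46 + 430.6×0.377 + 34.7×0.462 = 286.8536
Σ mᵢcᵢTᵢ = 108.486×28.9 + 162.3362×42.3 + 16.0314×142.3 = 12283
T = 12283 / 286.8536 = 42.82 °C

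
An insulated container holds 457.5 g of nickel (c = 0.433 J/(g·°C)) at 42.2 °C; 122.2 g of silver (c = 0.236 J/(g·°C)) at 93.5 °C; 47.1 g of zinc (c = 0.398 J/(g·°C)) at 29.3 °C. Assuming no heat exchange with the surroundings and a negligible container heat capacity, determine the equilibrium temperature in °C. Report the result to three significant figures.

Σ mᵢcᵢ(T − Tᵢ) = 0  ⇒  T = Σ mᵢcᵢTᵢ / Σ mᵢcᵢ
Σ mᵢcᵢ = 457.5×0.433 + 122.2×0.236 + 47.1×0.398 = 245.6825
Σ mᵢcᵢTᵢ = 198.0975×42.2 + 28.8392×93.5 + 18.7458×29.3 = 11605
T = 11605 / 245.6825 = 47.24 °C

T_f = 47.2 °C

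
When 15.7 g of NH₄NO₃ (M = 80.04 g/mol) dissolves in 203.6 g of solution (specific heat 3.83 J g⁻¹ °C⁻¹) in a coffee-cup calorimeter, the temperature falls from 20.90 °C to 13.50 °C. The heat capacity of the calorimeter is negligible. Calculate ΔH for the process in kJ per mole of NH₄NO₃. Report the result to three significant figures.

ΔH = 29.4 kJ/mol

|ΔT| = |13.50 − 20.90| = 7.40 °C
|q_surr| = (203.6 × 3.83) × 7.40 = 779.788 × 7.40 = 5770 J
n(NH₄NO₃) = 15.7 / 80.04 = 0.1962 mol
Temperature fell, so q_rxn = +|q_surr| = 5.770 kJ
ΔH = q_rxn / n = 29.41 kJ/mol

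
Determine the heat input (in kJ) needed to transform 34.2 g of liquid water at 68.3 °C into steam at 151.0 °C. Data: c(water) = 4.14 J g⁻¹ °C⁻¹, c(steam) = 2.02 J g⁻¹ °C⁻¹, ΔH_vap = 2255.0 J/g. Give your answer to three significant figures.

q1 (heat water 68.3→100.0 °C): 34.2 × 4.14 × 31.7 = 4488 J
q2 (vaporize at 100 °C): 34.2 × 2255.0 = 77121 J
q3 (heat steam 100.0→151.0 °C): 34.2 × 2.02 × 51.0 = 3523 J
Total: 4488 + 77121 + 3523 = 85132 J = 85.1 kJ

q = 85.1 kJ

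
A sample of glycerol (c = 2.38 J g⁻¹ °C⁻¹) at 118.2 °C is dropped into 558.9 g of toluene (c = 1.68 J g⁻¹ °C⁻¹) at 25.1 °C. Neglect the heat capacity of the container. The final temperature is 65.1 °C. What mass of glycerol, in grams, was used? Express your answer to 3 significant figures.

q_gained = (558.9 × 1.68) × (65.1 − 25.1) = 37560 J
q_lost = m × 2.38 × (118.2 − 65.1) = 126.378 m
m = 37560 / 126.378 = 297 g

m = 297 g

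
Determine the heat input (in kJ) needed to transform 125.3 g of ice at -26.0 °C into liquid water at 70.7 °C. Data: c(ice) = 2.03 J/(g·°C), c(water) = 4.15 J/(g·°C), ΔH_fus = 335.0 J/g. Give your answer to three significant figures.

q = 85.4 kJ

q1 (heat ice -26.0→0.0 °C): 125.3 × 2.03 × 26.0 = 6613 J
q2 (melt at 0 °C): 125.3 × 335.0 = 41976 J
q3 (heat water 0.0→70.7 °C): 125.3 × 4.15 × 70.7 = 36764 J
Total: 6613 + 41976 + 36764 = 85353 J = 85.4 kJ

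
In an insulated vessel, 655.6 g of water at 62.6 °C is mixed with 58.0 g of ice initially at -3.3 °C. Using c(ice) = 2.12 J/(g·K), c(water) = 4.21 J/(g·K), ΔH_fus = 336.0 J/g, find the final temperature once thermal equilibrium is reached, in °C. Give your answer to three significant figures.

T_f = 50.9 °C

Heat to bring ice to 0 °C and melt it: q₁ = 58.0×2.12×3.3 + 58.0×336.0 = 19894 J
Heat the water can supply cooling to 0 °C: 655.6×4.21×62.6 = 172781 J > q₁, so all ice melts.
Energy balance: 655.6×4.21×(62.6 − T) = 19894 + 58.0×4.21×(T − 0)
2760.076(62.6 − T) = 19894 + 244.18 T
172781 − 19894 = 3004.256 T
T = 152887 / 3004.256 = 50.89 °C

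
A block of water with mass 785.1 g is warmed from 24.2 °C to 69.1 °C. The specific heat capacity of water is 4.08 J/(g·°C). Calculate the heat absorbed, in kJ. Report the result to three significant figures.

q = m c ΔT = 785.1 × 4.08 × (69.1 − 24.2)
q = 785.1 × 4.08 × 44.9 = 143800 J = 144 kJ

q = 144 kJ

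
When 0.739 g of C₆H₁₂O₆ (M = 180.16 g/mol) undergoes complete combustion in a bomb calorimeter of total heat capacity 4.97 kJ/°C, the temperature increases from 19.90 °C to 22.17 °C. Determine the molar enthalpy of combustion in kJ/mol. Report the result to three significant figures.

ΔH = -2750 kJ/mol

ΔT = 22.17 − 19.90 = 2.27 °C
q_cal = C_cal × ΔT = 4.97 × 2.27 = 11.2819 kJ
n = 0.739 / 180.16 = 0.004102 mol
q_rxn = −q_cal = -11.2819 kJ
ΔH = -11.2819 / 0.004102 = -2750 kJ/mol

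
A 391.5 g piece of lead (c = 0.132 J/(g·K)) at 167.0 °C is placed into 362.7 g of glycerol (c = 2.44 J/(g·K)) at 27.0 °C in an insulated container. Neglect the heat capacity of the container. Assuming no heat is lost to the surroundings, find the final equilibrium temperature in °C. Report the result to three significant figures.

T_f = 34.7 °C

Heat lost by lead = heat gained by glycerol.
(391.5)(0.132)(167.0 − T) = (362.7)(2.44)(T − 27.0)
51.678 (167.0 − T) = 884.988 (T − 27.0)
8630.2 − 51.678 T = 884.988 T − 23895
32525.2 = 936.666 T
T = 34.72 °C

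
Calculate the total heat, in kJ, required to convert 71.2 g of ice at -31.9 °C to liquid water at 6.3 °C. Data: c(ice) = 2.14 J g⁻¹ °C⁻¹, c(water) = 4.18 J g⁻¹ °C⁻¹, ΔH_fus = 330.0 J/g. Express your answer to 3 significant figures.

q1 (heat ice -31.9→0.0 °C): 71.2 × 2.14 × 31.9 = 4861 J
q2 (melt at 0 °C): 71.2 × 330.0 = 23496 J
q3 (heat water 0.0→6.3 °C): 71.2 × 4.18 × 6.3 = 1875 J
Total: 4861 + 23496 + 1875 = 30232 J = 30.2 kJ

q = 30.2 kJ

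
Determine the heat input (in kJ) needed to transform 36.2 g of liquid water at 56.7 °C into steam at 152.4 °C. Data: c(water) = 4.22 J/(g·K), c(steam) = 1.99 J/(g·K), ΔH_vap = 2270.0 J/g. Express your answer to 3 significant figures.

q = 92.6 kJ

q1 (heat water 56.7→100.0 °C): 36.2 × 4.22 × 43.3 = 6615 J
q2 (vaporize at 100 °C): 36.2 × 2270.0 = 82174 J
q3 (heat steam 100.0→152.4 °C): 36.2 × 1.99 × 52.4 = 3775 J
Total: 6615 + 82174 + 3775 = 92564 J = 92.6 kJ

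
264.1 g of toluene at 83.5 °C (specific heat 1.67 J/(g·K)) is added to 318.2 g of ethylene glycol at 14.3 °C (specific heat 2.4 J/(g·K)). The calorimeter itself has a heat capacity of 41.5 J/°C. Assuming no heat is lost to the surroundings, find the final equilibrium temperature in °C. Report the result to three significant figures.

Heat lost by toluene = heat gained by ethylene glycol + calorimeter.
(264.1)(1.67)(83.5 − T) = [(318.2)(2.4) + 41.5](T − 14.3)
441.047 (83.5 − T) = 805.18 (T − 14.3)
36827 − 441.047 T = 805.18 T − 11514
48341 = 1246.227 T
T = 38.79 °C

T_f = 38.8 °C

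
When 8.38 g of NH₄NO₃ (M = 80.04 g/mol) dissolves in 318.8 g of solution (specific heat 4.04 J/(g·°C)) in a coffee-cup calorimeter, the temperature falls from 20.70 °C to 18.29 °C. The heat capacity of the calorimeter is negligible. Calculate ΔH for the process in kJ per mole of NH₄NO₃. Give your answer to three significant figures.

ΔH = 29.6 kJ/mol

|ΔT| = |18.29 − 20.70| = 2.41 °C
|q_surr| = (318.8 × 4.04) × 2.41 = 1287.952 × 2.41 = 3104 J
n(NH₄NO₃) = 8.38 / 80.04 = 0.1047 mol
Temperature fell, so q_rxn = +|q_surr| = 3.104 kJ
ΔH = q_rxn / n = 29.647 kJ/mol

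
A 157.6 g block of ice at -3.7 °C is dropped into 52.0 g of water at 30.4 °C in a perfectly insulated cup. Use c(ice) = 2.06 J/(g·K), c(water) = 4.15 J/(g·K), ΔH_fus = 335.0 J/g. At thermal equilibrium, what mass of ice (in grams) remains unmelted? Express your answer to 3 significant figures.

Heat to warm all ice to 0 °C: 157.6×2.06×3.7 = 1201.2 J
Heat released by water cooling to 0 °C: 52.0×4.15×30.4 = 6560.3 J
6560.3 J < 1201.2 + 157.6×335.0 = 53997.2 J, so not all ice melts; final T = 0 °C.
Heat left for melting: 6560.3 − 1201.2 = 5359.1 J
Mass melted = 5359.1 / 335.0 = 16.00 g
Ice remaining = 157.6 − 16.00 = 141.60 g

m_ice remaining = 142 g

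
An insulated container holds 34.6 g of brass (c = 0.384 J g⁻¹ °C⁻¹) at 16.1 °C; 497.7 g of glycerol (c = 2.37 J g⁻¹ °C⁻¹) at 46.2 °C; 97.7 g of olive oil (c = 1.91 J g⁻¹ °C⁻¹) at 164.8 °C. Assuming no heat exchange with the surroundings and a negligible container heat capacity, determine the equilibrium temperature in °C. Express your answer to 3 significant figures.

Σ mᵢcᵢ(T − Tᵢ) = 0  ⇒  T = Σ mᵢcᵢTᵢ / Σ mᵢcᵢ
Σ mᵢcᵢ = 34.6×0.384 + 497.7×2.37 + 97.7×1.91 = 1379.4424
Σ mᵢcᵢTᵢ = 13.2864×16.1 + 1179.549×46.2 + 186.607×164.8 = 85462
T = 85462 / 1379.4424 = 61.95 °C

T_f = 62.0 °C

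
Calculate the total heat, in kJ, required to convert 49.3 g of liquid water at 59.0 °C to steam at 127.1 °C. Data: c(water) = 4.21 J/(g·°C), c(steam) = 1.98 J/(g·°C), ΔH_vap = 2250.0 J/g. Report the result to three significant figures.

q = 122 kJ

q1 (heat water 59.0→100.0 °C): 49.3 × 4.21 × 41.0 = 8510 J
q2 (vaporize at 100 °C): 49.3 × 2250.0 = 110925 J
q3 (heat steam 100.0→127.1 °C): 49.3 × 1.98 × 27.1 = 2645 J
Total: 8510 + 110925 + 2645 = 122080 J = 122 kJ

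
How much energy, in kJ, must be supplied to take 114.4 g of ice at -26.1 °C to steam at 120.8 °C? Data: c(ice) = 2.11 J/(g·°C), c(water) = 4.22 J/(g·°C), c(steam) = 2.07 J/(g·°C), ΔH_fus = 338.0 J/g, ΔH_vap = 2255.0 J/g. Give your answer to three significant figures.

q1 (heat ice -26.1→0.0 °C): 114.4 × 2.11 × 26.1 = 6300 J
q2 (melt at 0 °C): 114.4 × 338.0 = 38667 J
q3 (heat water 0.0→100.0 °C): 114.4 × 4.22 × 100.0 = 48277 J
q4 (vaporize at 100 °C): 114.4 × 2255.0 = 257972 J
q5 (heat steam 100.0→120.8 °C): 114.4 × 2.07 × 20.8 = 4926 J
Total: 6300 + 38667 + 48277 + 257972 + 4926 = 356142 J = 356 kJ

q = 356 kJ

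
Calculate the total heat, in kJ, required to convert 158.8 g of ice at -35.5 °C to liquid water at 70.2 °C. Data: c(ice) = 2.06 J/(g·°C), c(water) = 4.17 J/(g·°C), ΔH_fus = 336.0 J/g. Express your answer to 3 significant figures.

q = 111 kJ

q1 (heat ice -35.5→0.0 °C): 158.8 × 2.06 × 35.5 = 11613 J
q2 (melt at 0 °C): 158.8 × 336.0 = 53357 J
q3 (heat water 0.0→70.2 °C): 158.8 × 4.17 × 70.2 = 46486 J
Total: 11613 + 53357 + 46486 = 111456 J = 111 kJ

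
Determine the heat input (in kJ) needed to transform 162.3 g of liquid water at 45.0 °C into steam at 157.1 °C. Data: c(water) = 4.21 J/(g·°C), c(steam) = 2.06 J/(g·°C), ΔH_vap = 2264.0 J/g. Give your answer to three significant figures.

q1 (heat water 45.0→100.0 °C): 162.3 × 4.21 × 55.0 = 37581 J
q2 (vaporize at 100 °C): 162.3 × 2264.0 = 367447 J
q3 (heat steam 100.0→157.1 °C): 162.3 × 2.06 × 57.1 = 19091 J
Total: 37581 + 367447 + 19091 = 424119 J = 424 kJ

q = 424 kJ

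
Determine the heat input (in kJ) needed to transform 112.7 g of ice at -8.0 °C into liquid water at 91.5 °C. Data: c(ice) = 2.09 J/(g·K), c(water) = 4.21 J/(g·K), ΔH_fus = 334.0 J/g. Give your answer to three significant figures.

q1 (heat ice -8.0→0.0 °C): 112.7 × 2.09 × 8.0 = 1884 J
q2 (melt at 0 °C): 112.7 × 334.0 = 37642 J
q3 (heat water 0.0→91.5 °C): 112.7 × 4.21 × 91.5 = 43414 J
Total: 1884 + 37642 + 43414 = 82940 J = 82.9 kJ

q = 82.9 kJ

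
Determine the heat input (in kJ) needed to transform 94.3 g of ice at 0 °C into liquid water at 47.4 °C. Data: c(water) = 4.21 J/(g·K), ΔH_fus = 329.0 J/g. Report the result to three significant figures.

q = 49.8 kJ

q1 (melt at 0 °C): 94.3 × 329.0 = 31025 J
q2 (heat water 0.0→47.4 °C): 94.3 × 4.21 × 47.4 = 18818 J
Total: 31025 + 18818 = 49843 J = 49.8 kJ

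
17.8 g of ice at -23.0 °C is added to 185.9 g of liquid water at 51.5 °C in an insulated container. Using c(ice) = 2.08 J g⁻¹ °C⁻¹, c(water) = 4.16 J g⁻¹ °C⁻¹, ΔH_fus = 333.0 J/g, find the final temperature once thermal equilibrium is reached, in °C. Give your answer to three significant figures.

Heat to bring ice to 0 °C and melt it: q₁ = 17.8×2.08×23.0 + 17.8×333.0 = 6779.0 J
Heat the water can supply cooling to 0 °C: 185.9×4.16×51.5 = 39827.2 J > q₁, so all ice melts.
Energy balance: 185.9×4.16×(51.5 − T) = 6779.0 + 17.8×4.16×(T − 0)
773.344(51.5 − T) = 6779.0 + 74.048 T
39827.2 − 6779.0 = 847.392 T
T = 33048.2 / 847.392 = 39.00 °C

T_f = 39.0 °C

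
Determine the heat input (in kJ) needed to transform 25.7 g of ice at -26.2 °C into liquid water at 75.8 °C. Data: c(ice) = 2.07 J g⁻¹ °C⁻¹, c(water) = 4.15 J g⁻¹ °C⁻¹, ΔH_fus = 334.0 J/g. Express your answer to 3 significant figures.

q1 (heat ice -26.2→0.0 °C): 25.7 × 2.07 × 26.2 = 1394 J
q2 (melt at 0 °C): 25.7 × 334.0 = 8584 J
q3 (heat water 0.0→75.8 °C): 25.7 × 4.15 × 75.8 = 8084 J
Total: 1394 + 8584 + 8084 = 18062 J = 18.1 kJ

q = 18.1 kJ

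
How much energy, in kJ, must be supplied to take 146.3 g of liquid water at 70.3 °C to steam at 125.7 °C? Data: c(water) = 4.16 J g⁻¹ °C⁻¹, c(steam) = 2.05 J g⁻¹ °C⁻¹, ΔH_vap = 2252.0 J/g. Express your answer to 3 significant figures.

q = 355 kJ

q1 (heat water 70.3→100.0 °C): 146.3 × 4.16 × 29.7 = 18076 J
q2 (vaporize at 100 °C): 146.3 × 2252.0 = 329468 J
q3 (heat steam 100.0→125.7 °C): 146.3 × 2.05 × 25.7 = 7708 J
Total: 18076 + 329468 + 7708 = 355252 J = 355 kJ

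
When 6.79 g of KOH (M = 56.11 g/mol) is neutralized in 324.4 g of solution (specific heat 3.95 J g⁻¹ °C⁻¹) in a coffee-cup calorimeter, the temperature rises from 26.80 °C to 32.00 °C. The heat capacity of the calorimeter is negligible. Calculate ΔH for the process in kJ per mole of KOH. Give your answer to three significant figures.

|ΔT| = |32.00 − 26.80| = 5.20 °C
|q_surr| = (324.4 × 3.95) × 5.20 = 1281.38 × 5.20 = 6663 J
n(KOH) = 6.79 / 56.11 = 0.1210 mol
Temperature rose, so q_rxn = −|q_surr| = -6.663 kJ
ΔH = q_rxn / n = -55.07 kJ/mol

ΔH = -55.1 kJ/mol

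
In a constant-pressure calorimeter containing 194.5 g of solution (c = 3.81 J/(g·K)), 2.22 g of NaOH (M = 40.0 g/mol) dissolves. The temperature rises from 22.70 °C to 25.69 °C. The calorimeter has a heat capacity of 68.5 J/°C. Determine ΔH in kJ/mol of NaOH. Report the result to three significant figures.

ΔH = -43.6 kJ/mol

|ΔT| = |25.69 − 22.70| = 2.99 °C
|q_surr| = (194.5 × 3.81 + 68.5) × 2.99 = 809.545 × 2.99 = 2421 J
n(NaOH) = 2.22 / 40.0 = 0.05550 mol
Temperature rose, so q_rxn = −|q_surr| = -2.421 kJ
ΔH = q_rxn / n = -43.62 kJ/mol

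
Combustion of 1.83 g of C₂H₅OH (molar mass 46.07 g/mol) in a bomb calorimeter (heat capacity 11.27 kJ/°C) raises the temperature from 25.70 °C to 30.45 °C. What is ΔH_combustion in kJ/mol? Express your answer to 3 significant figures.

ΔT = 30.45 − 25.70 = 4.75 °C
q_cal = C_cal × ΔT = 11.27 × 4.75 = 53.5325 kJ
n = 1.83 / 46.07 = 0.03972 mol
q_rxn = −q_cal = -53.5325 kJ
ΔH = -53.5325 / 0.03972 = -1348 kJ/mol

ΔH = -1350 kJ/mol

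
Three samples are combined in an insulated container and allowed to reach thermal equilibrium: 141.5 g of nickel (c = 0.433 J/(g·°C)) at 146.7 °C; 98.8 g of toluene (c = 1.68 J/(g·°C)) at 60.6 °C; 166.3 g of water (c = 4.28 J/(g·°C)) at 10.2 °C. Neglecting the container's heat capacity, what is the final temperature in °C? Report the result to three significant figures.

T_f = 28.0 °C

Σ mᵢcᵢ(T − Tᵢ) = 0  ⇒  T = Σ mᵢcᵢTᵢ / Σ mᵢcᵢ
Σ mᵢcᵢ = 141.5×0.433 + 98.8×1.68 + 166.3×4.28 = 939.0175
Σ mᵢcᵢTᵢ = 61.2695×146.7 + 165.984×60.6 + 711.764×10.2 = 26307
T = 26307 / 939.0175 = 28.02 °C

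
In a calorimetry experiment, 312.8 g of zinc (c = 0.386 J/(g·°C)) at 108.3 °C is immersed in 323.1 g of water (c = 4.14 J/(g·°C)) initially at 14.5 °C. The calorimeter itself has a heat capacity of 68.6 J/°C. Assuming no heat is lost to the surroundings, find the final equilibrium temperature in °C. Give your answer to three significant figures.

Heat lost by zinc = heat gained by water + calorimeter.
(312.8)(0.386)(108.3 − T) = [(323.1)(4.14) + 68.6](T − 14.5)
120.7408 (108.3 − T) = 1406.234 (T − 14.5)
13076 − 120.7408 T = 1406.234 T − 20390
33466 = 1526.9748 T
T = 21.92 °C

T_f = 21.9 °C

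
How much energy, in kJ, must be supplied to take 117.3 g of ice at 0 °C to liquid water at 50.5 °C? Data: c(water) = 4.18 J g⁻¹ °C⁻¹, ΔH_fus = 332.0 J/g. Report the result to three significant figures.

q1 (melt at 0 °C): 117.3 × 332.0 = 38944 J
q2 (heat water 0.0→50.5 °C): 117.3 × 4.18 × 50.5 = 24761 J
Total: 38944 + 24761 = 63705 J = 63.7 kJ

q = 63.7 kJ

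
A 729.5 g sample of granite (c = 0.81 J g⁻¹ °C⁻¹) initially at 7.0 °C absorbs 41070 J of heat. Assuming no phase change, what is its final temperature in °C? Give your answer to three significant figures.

ΔT = q / (m c) = 41070 / (729.5 × 0.81) = 69.50 °C
T_f = 7.0 + 69.50 = 76.50 °C

T_f = 76.5 °C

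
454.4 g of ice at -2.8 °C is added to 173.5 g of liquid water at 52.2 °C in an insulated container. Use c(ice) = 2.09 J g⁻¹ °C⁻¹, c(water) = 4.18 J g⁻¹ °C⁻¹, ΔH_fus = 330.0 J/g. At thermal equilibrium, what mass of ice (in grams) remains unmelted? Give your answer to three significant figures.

m_ice remaining = 348 g

Heat to warm all ice to 0 °C: 454.4×2.09×2.8 = 2659.1 J
Heat released by water cooling to 0 °C: 173.5×4.18×52.2 = 37857 J
37857 J < 2659.1 + 454.4×330.0 = 152611.1 J, so not all ice melts; final T = 0 °C.
Heat left for melting: 37857 − 2659.1 = 35197.9 J
Mass melted = 35197.9 / 330.0 = 106.7 g
Ice remaining = 454.4 − 106.7 = 347.7 g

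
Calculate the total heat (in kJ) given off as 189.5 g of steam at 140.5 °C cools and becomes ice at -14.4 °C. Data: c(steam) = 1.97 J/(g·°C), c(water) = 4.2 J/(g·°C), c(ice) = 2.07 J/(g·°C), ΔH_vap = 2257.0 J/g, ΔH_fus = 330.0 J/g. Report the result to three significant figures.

q = 591 kJ

q1 (cool steam 140.5→100 °C): 189.5 × 1.97 × 40.5 = 15119 J
q2 (condense at 100 °C): 189.5 × 2257.0 = 427702 J
q3 (cool water 100→0 °C): 189.5 × 4.2 × 100.0 = 79590 J
q4 (freeze at 0 °C): 189.5 × 330.0 = 62535 J
q5 (cool ice 0→-14.4 °C): 189.5 × 2.07 × 14.4 = 5649 J
Total: 15119 + 427702 + 79590 + 62535 + 5649 = 590595 J = 591 kJ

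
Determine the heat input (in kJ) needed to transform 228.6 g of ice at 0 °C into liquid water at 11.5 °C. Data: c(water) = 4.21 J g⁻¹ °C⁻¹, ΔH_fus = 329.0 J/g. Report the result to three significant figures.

q = 86.3 kJ

q1 (melt at 0 °C): 228.6 × 329.0 = 75209 J
q2 (heat water 0.0→11.5 °C): 228.6 × 4.21 × 11.5 = 11068 J
Total: 75209 + 11068 = 86277 J = 86.3 kJ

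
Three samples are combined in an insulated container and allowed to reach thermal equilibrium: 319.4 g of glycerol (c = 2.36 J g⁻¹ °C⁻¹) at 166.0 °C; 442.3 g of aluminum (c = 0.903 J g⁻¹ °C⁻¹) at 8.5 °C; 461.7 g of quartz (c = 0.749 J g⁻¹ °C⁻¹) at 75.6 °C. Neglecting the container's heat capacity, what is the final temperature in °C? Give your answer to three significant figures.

Σ mᵢcᵢ(T − Tᵢ) = 0  ⇒  T = Σ mᵢcᵢTᵢ / Σ mᵢcᵢ
Σ mᵢcᵢ = 319.4×2.36 + 442.3×0.903 + 461.7×0.749 = 1498.9942
Σ mᵢcᵢTᵢ = 753.784×166.0 + 399.3969×8.5 + 345.8133×75.6 = 154670
T = 154670 / 1498.9942 = 103.2 °C

T_f = 103 °C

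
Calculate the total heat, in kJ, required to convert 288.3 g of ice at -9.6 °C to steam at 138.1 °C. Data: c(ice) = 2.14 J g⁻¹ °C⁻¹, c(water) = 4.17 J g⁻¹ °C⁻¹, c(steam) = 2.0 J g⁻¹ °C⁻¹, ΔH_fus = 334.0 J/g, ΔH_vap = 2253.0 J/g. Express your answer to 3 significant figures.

q = 894 kJ

q1 (heat ice -9.6→0.0 °C): 288.3 × 2.14 × 9.6 = 5923 J
q2 (melt at 0 °C): 288.3 × 334.0 = 96292 J
q3 (heat water 0.0→100.0 °C): 288.3 × 4.17 × 100.0 = 120221 J
q4 (vaporize at 100 °C): 288.3 × 2253.0 = 649540 J
q5 (heat steam 100.0→138.1 °C): 288.3 × 2.0 × 38.1 = 21968 J
Total: 5923 + 96292 + 120221 + 649540 + 21968 = 893944 J = 894 kJ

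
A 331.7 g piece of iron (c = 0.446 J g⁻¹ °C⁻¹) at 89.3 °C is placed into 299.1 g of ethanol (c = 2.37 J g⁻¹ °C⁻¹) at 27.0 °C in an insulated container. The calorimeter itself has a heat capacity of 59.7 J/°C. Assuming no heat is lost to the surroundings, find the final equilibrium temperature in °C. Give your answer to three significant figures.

T_f = 37.1 °C

Heat lost by iron = heat gained by ethanol + calorimeter.
(331.7)(0.446)(89.3 − T) = [(299.1)(2.37) + 59.7](T − 27.0)
147.9382 (89.3 − T) = 768.567 (T − 27.0)
13211 − 147.9382 T = 768.567 T − 20751
33962 = 916.5052 T
T = 37.06 °C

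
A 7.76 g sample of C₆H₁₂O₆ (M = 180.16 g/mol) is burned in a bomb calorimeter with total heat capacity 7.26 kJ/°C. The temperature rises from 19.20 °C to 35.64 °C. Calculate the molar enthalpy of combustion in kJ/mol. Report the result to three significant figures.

ΔT = 35.64 − 19.20 = 16.44 °C
q_cal = C_cal × ΔT = 7.26 × 16.44 = 119.3544 kJ
n = 7.76 / 180.16 = 0.04307 mol
q_rxn = −q_cal = -119.3544 kJ
ΔH = -119.3544 / 0.04307 = -2771 kJ/mol

ΔH = -2770 kJ/mol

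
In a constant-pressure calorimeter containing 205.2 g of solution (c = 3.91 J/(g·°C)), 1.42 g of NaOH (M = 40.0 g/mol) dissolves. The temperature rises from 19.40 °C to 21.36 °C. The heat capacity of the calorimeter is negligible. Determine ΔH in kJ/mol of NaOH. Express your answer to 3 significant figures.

|ΔT| = |21.36 − 19.40| = 1.96 °C
|q_surr| = (205.2 × 3.91) × 1.96 = 802.332 × 1.96 = 1573 J
n(NaOH) = 1.42 / 40.0 = 0.03550 mol
Temperature rose, so q_rxn = −|q_surr| = -1.573 kJ
ΔH = q_rxn / n = -44.31 kJ/mol

ΔH = -44.3 kJ/mol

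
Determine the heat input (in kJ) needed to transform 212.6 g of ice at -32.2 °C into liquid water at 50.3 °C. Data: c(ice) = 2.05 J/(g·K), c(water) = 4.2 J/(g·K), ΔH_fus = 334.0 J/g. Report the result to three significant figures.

q = 130 kJ

q1 (heat ice -32.2→0.0 °C): 212.6 × 2.05 × 32.2 = 14034 J
q2 (melt at 0 °C): 212.6 × 334.0 = 71008 J
q3 (heat water 0.0→50.3 °C): 212.6 × 4.2 × 50.3 = 44914 J
Total: 14034 + 71008 + 44914 = 129956 J = 130 kJ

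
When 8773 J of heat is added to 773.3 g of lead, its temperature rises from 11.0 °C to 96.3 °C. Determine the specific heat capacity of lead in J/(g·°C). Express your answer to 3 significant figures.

c = 0.133 J/(g·°C)

c = q / (m ΔT) = 8773 / (773.3 × 85.3)
c = 8773 / 65962.49 = 0.133 J/(g·°C)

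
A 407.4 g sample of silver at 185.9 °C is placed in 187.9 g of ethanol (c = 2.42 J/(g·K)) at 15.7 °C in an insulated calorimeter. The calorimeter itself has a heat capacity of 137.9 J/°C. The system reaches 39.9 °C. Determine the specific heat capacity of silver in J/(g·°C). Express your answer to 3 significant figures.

q_gained = (187.9 × 2.42 + 137.9) × (39.9 − 15.7) = 14340 J
q_lost = 407.4 × c × (185.9 − 39.9) = 59480.4 c
Set equal: c = 14340 / 59480.4 = 0.241 J/(g·°C)

c = 0.241 J/(g·°C)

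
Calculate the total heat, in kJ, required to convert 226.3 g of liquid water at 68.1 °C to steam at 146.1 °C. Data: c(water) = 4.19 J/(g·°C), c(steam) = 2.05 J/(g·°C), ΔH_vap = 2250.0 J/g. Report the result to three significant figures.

q1 (heat water 68.1→100.0 °C): 226.3 × 4.19 × 31.9 = 30247 J
q2 (vaporize at 100 °C): 226.3 × 2250.0 = 509175 J
q3 (heat steam 100.0→146.1 °C): 226.3 × 2.05 × 46.1 = 21386 J
Total: 30247 + 509175 + 21386 = 560808 J = 561 kJ

q = 561 kJ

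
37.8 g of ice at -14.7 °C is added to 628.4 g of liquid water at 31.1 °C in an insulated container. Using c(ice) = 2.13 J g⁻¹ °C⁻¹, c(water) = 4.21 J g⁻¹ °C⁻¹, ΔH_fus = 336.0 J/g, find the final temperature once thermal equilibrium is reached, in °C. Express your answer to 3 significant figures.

Heat to bring ice to 0 °C and melt it: q₁ = 37.8×2.13×14.7 + 37.8×336.0 = 13884 J
Heat the water can supply cooling to 0 °C: 628.4×4.21×31.1 = 82277.0 J > q₁, so all ice melts.
Energy balance: 628.4×4.21×(31.1 − T) = 13884 + 37.8×4.21×(T − 0)
2645.564(31.1 − T) = 13884 + 159.138 T
82277.0 − 13884 = 2804.702 T
T = 68393.0 / 2804.702 = 24.39 °C

T_f = 24.4 °C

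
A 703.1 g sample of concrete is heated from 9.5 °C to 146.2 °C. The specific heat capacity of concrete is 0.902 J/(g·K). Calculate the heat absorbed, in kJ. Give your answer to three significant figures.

q = m c ΔT = 703.1 × 0.902 × (146.2 − 9.5)
q = 703.1 × 0.902 × 136.7 = 86690 J = 86.7 kJ

q = 86.7 kJ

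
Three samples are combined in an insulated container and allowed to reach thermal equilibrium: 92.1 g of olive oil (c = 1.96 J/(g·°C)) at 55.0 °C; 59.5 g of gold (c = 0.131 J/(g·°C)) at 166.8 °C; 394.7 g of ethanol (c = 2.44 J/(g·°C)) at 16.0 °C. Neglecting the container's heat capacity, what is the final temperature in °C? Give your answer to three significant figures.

T_f = 23.1 °C

Σ mᵢcᵢ(T − Tᵢ) = 0  ⇒  T = Σ mᵢcᵢTᵢ / Σ mᵢcᵢ
Σ mᵢcᵢ = 92.1×1.96 + 59.5×0.131 + 394.7×2.44 = 1151.3785
Σ mᵢcᵢTᵢ = 180.516×55.0 + 7.7945×166.8 + 963.068×16.0 = 26638
T = 26638 / 1151.3785 = 23.14 °C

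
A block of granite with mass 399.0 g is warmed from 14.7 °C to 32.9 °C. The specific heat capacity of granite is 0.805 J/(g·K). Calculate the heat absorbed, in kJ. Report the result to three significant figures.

q = m c ΔT = 399.0 × 0.805 × (32.9 − 14.7)
q = 399.0 × 0.805 × 18.2 = 5846 J = 5.85 kJ

q = 5.85 kJ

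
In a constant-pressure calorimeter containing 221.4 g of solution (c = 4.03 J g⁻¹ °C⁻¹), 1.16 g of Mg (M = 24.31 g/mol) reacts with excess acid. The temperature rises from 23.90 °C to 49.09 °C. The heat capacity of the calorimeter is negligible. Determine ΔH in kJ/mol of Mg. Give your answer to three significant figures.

ΔH = -471 kJ/mol

|ΔT| = |49.09 − 23.90| = 25.19 °C
|q_surr| = (221.4 × 4.03) × 25.19 = 892.242 × 25.19 = 22480 J
n(Mg) = 1.16 / 24.31 = 0.04772 mol
Temperature rose, so q_rxn = −|q_surr| = -22.48 kJ
ΔH = q_rxn / n = -471.1 kJ/mol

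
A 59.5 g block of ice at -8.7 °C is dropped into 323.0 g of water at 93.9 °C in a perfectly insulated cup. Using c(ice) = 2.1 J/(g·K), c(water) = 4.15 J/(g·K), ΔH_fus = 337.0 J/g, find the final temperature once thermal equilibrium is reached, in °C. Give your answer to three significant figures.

T_f = 66.0 °C

Heat to bring ice to 0 °C and melt it: q₁ = 59.5×2.1×8.7 + 59.5×337.0 = 21139 J
Heat the water can supply cooling to 0 °C: 323.0×4.15×93.9 = 125868 J > q₁, so all ice melts.
Energy balance: 323.0×4.15×(93.9 − T) = 21139 + 59.5×4.15×(T − 0)
1340.45(93.9 − T) = 21139 + 246.925 T
125868 − 21139 = 1587.375 T
T = 104729 / 1587.375 = 65.98 °C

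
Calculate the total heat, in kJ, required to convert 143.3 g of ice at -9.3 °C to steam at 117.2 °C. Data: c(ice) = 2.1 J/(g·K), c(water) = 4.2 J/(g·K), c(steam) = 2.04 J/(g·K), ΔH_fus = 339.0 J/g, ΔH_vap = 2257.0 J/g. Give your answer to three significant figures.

q1 (heat ice -9.3→0.0 °C): 143.3 × 2.1 × 9.3 = 2799 J
q2 (melt at 0 °C): 143.3 × 339.0 = 48579 J
q3 (heat water 0.0→100.0 °C): 143.3 × 4.2 × 100.0 = 60186 J
q4 (vaporize at 100 °C): 143.3 × 2257.0 = 323428 J
q5 (heat steam 100.0→117.2 °C): 143.3 × 2.04 × 17.2 = 5028 J
Total: 2799 + 48579 + 60186 + 323428 + 5028 = 440020 J = 440 kJ

q = 440 kJ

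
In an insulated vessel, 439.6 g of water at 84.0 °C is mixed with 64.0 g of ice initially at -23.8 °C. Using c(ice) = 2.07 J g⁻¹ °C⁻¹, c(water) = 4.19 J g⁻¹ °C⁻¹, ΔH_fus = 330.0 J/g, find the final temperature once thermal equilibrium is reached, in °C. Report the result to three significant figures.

T_f = 61.8 °C

Heat to bring ice to 0 °C and melt it: q₁ = 64.0×2.07×23.8 + 64.0×330.0 = 24273 J
Heat the water can supply cooling to 0 °C: 439.6×4.19×84.0 = 154722 J > q₁, so all ice melts.
Energy balance: 439.6×4.19×(84.0 − T) = 24273 + 64.0×4.19×(T − 0)
1841.924(84.0 − T) = 24273 + 268.16 T
154722 − 24273 = 2110.084 T
T = 130449 / 2110.084 = 61.82 °C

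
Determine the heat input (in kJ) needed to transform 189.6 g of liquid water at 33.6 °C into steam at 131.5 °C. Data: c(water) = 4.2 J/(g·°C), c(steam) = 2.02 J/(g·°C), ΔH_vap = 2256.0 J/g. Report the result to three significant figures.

q = 493 kJ

q1 (heat water 33.6→100.0 °C): 189.6 × 4.2 × 66.4 = 52876 J
q2 (vaporize at 100 °C): 189.6 × 2256.0 = 427738 J
q3 (heat steam 100.0→131.5 °C): 189.6 × 2.02 × 31.5 = 12064 J
Total: 52876 + 427738 + 12064 = 492678 J = 493 kJ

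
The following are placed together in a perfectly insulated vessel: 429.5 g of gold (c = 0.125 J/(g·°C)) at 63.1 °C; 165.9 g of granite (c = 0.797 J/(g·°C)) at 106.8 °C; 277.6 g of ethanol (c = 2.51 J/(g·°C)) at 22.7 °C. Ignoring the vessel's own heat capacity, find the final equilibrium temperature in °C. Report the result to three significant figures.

T_f = 37.8 °C

Σ mᵢcᵢ(T − Tᵢ) = 0  ⇒  T = Σ mᵢcᵢTᵢ / Σ mᵢcᵢ
Σ mᵢcᵢ = 429.5×0.125 + 165.9×0.797 + 277.6×2.51 = 882.6858
Σ mᵢcᵢTᵢ = 53.6875×63.1 + 132.2223×106.8 + 696.776×22.7 = 33326
T = 33326 / 882.6858 = 37.76 °C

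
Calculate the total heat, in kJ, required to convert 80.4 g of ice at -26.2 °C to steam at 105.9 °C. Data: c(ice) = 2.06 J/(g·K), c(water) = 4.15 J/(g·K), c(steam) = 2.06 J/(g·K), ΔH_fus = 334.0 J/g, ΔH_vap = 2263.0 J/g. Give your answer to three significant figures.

q1 (heat ice -26.2→0.0 °C): 80.4 × 2.06 × 26.2 = 4339 J
q2 (melt at 0 °C): 80.4 × 334.0 = 26854 J
q3 (heat water 0.0→100.0 °C): 80.4 × 4.15 × 100.0 = 33366 J
q4 (vaporize at 100 °C): 80.4 × 2263.0 = 181945 J
q5 (heat steam 100.0→105.9 °C): 80.4 × 2.06 × 5.9 = 977 J
Total: 4339 + 26854 + 33366 + 181945 + 977 = 247481 J = 247 kJ

q = 247 kJ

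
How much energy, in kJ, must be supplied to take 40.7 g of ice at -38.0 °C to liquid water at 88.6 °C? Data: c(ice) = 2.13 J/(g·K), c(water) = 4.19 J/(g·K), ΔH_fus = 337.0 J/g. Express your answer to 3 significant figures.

q1 (heat ice -38.0→0.0 °C): 40.7 × 2.13 × 38.0 = 3294 J
q2 (melt at 0 °C): 40.7 × 337.0 = 13716 J
q3 (heat water 0.0→88.6 °C): 40.7 × 4.19 × 88.6 = 15109 J
Total: 3294 + 13716 + 15109 = 32119 J = 32.1 kJ

q = 32.1 kJ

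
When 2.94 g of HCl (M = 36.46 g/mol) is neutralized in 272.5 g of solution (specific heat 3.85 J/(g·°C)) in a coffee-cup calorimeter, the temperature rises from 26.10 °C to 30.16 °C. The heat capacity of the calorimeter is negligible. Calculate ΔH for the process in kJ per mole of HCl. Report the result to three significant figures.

|ΔT| = |30.16 − 26.10| = 4.06 °C
|q_surr| = (272.5 × 3.85) × 4.06 = 1049.125 × 4.06 = 4259 J
n(HCl) = 2.94 / 36.46 = 0.08064 mol
Temperature rose, so q_rxn = −|q_surr| = -4.259 kJ
ΔH = q_rxn / n = -52.81 kJ/mol

ΔH = -52.8 kJ/mol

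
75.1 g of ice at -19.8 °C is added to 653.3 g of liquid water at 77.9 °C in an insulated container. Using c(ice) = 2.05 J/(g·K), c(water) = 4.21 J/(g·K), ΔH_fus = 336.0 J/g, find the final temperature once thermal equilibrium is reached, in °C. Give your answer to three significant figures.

Heat to bring ice to 0 °C and melt it: q₁ = 75.1×2.05×19.8 + 75.1×336.0 = 28282 J
Heat the water can supply cooling to 0 °C: 653.3×4.21×77.9 = 214256 J > q₁, so all ice melts.
Energy balance: 653.3×4.21×(77.9 − T) = 28282 + 75.1×4.21×(T − 0)
2750.393(77.9 − T) = 28282 + 316.171 T
214256 − 28282 = 3066.564 T
T = 185974 / 3066.564 = 60.646 °C

T_f = 60.6 °C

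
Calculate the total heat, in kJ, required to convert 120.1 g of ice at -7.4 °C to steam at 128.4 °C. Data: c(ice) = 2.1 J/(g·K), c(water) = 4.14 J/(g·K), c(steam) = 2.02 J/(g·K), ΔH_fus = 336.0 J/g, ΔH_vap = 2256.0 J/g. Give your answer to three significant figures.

q1 (heat ice -7.4→0.0 °C): 120.1 × 2.1 × 7.4 = 1866 J
q2 (melt at 0 °C): 120.1 × 336.0 = 40354 J
q3 (heat water 0.0→100.0 °C): 120.1 × 4.14 × 100.0 = 49721 J
q4 (vaporize at 100 °C): 120.1 × 2256.0 = 270946 J
q5 (heat steam 100.0→128.4 °C): 120.1 × 2.02 × 28.4 = 6890 J
Total: 1866 + 40354 + 49721 + 270946 + 6890 = 369777 J = 370 kJ

q = 370 kJ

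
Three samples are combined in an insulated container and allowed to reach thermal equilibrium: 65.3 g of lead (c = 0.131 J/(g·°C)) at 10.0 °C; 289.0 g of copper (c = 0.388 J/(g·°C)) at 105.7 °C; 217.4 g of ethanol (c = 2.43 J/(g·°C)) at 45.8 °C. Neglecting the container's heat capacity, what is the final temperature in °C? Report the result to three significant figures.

Σ mᵢcᵢ(T − Tᵢ) = 0  ⇒  T = Σ mᵢcᵢTᵢ / Σ mᵢcᵢ
Σ mᵢcᵢ = 65.3×0.131 + 289.0×0.388 + 217.4×2.43 = 648.9683
Σ mᵢcᵢTᵢ = 8.5543×10.0 + 112.132×105.7 + 528.282×45.8 = 36133
T = 36133 / 648.9683 = 55.68 °C

T_f = 55.7 °C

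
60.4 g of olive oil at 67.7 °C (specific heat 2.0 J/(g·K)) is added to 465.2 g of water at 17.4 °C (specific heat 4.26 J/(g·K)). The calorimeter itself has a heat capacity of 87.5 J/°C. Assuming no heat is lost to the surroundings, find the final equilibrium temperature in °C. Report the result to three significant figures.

T_f = 20.2 °C

Heat lost by olive oil = heat gained by water + calorimeter.
(60.4)(2.0)(67.7 − T) = [(465.2)(4.26) + 87.5](T − 17.4)
120.8 (67.7 − T) = 2069.252 (T − 17.4)
8178.2 − 120.8 T = 2069.252 T − 36005
44183.2 = 2190.052 T
T = 20.17 °C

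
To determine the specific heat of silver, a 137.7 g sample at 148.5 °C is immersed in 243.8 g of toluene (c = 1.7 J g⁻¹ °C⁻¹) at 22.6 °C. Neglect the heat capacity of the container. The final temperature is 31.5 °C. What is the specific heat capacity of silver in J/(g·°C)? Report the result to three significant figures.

q_gained = (243.8 × 1.7) × (31.5 − 22.6) = 3689 J
q_lost = 137.7 × c × (148.5 − 31.5) = 16110.9 c
Set equal: c = 3689 / 16110.9 = 0.229 J/(g·°C)

c = 0.229 J/(g·°C)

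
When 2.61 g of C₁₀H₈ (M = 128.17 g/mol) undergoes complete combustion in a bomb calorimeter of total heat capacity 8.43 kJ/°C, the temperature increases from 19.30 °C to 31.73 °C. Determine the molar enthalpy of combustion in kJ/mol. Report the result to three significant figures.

ΔT = 31.73 − 19.30 = 12.43 °C
q_cal = C_cal × ΔT = 8.43 × 12.43 = 104.7849 kJ
n = 2.61 / 128.17 = 0.02036 mol
q_rxn = −q_cal = -104.7849 kJ
ΔH = -104.7849 / 0.02036 = -5147 kJ/mol

ΔH = -5150 kJ/mol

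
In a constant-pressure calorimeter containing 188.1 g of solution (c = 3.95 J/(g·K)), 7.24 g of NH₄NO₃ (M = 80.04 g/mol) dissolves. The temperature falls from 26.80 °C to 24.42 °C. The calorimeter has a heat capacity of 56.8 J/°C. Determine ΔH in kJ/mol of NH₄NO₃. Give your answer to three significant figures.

|ΔT| = |24.42 − 26.80| = 2.38 °C
|q_surr| = (188.1 × 3.95 + 56.8) × 2.38 = 799.795 × 2.38 = 1903.5 J
n(NH₄NO₃) = 7.24 / 80.04 = 0.090455 mol
Temperature fell, so q_rxn = +|q_surr| = 1.9035 kJ
ΔH = q_rxn / n = 21.04 kJ/mol

ΔH = 21.0 kJ/mol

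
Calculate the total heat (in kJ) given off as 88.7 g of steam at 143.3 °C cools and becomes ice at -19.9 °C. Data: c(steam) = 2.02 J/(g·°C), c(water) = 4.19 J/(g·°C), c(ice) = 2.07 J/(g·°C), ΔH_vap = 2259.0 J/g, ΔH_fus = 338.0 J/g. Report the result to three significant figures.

q = 279 kJ

q1 (cool steam 143.3→100 °C): 88.7 × 2.02 × 43.3 = 7758 J
q2 (condense at 100 °C): 88.7 × 2259.0 = 200373 J
q3 (cool water 100→0 °C): 88.7 × 4.19 × 100.0 = 37165 J
q4 (freeze at 0 °C): 88.7 × 338.0 = 29981 J
q5 (cool ice 0→-19.9 °C): 88.7 × 2.07 × 19.9 = 3654 J
Total: 7758 + 200373 + 37165 + 29981 + 3654 = 278931 J = 279 kJ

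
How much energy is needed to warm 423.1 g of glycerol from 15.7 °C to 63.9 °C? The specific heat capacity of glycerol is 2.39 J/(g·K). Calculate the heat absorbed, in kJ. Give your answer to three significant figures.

q = m c ΔT = 423.1 × 2.39 × (63.9 − 15.7)
q = 423.1 × 2.39 × 48.2 = 48740 J = 48.7 kJ

q = 48.7 kJ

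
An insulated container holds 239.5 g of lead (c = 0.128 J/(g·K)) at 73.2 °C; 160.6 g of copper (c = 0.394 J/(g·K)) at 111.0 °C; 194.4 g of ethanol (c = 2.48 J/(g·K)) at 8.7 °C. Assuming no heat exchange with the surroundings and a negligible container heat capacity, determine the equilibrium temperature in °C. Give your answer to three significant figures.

Σ mᵢcᵢ(T − Tᵢ) = 0  ⇒  T = Σ mᵢcᵢTᵢ / Σ mᵢcᵢ
Σ mᵢcᵢ = 239.5×0.128 + 160.6×0.394 + 194.4×2.48 = 576.0444
Σ mᵢcᵢTᵢ = 30.656×73.2 + 63.2764×111.0 + 482.112×8.7 = 13462
T = 13462 / 576.0444 = 23.37 °C

T_f = 23.4 °C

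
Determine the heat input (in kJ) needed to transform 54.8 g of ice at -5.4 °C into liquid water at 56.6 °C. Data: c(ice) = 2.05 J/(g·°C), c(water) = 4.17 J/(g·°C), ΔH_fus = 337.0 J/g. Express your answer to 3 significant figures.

q1 (heat ice -5.4→0.0 °C): 54.8 × 2.05 × 5.4 = 607 J
q2 (melt at 0 °C): 54.8 × 337.0 = 18468 J
q3 (heat water 0.0→56.6 °C): 54.8 × 4.17 × 56.6 = 12934 J
Total: 607 + 18468 + 12934 = 32009 J = 32.0 kJ

q = 32.0 kJ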